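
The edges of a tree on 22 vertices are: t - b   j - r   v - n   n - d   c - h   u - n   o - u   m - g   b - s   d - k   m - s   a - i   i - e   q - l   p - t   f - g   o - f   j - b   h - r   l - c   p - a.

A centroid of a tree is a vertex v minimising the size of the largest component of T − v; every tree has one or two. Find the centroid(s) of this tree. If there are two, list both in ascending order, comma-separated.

b

Delete b: the remaining components have sizes 10, 6, 5. Max 10 ≤ 11, so b is a centroid.
Every other node leaves some component of size > 11, so the centroid is unique.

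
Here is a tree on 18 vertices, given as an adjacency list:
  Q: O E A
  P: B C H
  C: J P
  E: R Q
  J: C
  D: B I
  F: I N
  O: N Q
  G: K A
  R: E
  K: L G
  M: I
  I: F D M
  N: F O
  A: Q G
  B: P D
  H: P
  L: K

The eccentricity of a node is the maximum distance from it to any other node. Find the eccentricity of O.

8

Distances from O peak at 8, attained at J.
O–N–F–I–D–B–P–C–J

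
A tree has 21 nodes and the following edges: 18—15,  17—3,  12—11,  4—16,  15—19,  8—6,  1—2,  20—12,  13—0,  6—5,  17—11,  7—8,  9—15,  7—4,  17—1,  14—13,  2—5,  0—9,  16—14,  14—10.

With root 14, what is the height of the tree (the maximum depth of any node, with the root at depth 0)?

A deepest node is 20, reached by 14-16-4-7-8-6-5-2-1-17-11-12-20.
That path has 12 edges, so the height is 12.

12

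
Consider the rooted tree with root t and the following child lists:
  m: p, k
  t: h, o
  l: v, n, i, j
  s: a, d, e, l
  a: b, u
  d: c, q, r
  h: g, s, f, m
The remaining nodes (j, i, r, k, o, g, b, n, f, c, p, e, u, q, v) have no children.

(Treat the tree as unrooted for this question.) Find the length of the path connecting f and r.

Walking from f: f - h - s - d - r. Length 4.

4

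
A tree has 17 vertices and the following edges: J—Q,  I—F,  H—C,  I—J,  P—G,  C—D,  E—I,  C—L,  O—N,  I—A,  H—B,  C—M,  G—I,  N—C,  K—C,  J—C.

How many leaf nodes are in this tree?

11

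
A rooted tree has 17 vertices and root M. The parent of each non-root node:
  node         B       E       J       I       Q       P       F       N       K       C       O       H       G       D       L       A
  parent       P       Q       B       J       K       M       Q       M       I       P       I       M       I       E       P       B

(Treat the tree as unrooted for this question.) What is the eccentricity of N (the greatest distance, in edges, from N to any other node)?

A farthest node from N is D.
The path N-M-P-B-J-I-K-Q-E-D has 9 edges.

9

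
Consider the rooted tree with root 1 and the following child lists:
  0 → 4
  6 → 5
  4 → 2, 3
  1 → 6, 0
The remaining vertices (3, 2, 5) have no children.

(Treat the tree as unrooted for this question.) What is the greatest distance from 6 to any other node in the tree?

The node farthest from 6 is 3 (2 also at distance 4), via 6 – 1 – 0 – 4 – 3 — 4 edges.

4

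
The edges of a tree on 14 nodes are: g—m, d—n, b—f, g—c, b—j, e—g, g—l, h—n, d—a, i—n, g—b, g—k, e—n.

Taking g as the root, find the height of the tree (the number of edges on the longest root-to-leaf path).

4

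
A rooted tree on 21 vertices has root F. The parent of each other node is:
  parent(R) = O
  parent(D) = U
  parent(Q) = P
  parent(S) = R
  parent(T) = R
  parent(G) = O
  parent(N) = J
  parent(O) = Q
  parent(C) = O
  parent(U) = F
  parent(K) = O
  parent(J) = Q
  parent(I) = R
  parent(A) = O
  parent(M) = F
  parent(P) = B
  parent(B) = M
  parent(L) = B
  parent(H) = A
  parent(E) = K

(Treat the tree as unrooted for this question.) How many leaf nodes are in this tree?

10

Degree-1 nodes: C, D, E, G, H, I, L, N, S, T — 10 of them.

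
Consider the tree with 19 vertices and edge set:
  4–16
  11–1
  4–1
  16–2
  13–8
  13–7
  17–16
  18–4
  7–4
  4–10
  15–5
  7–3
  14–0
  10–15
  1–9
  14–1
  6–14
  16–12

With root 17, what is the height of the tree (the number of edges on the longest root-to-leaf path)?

8 sits deepest: 17–16–4–7–13–8 — 5 edges from the root.

5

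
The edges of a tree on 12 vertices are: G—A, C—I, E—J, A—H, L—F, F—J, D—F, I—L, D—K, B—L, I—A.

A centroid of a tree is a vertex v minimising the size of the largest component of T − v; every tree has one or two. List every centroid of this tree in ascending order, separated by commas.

L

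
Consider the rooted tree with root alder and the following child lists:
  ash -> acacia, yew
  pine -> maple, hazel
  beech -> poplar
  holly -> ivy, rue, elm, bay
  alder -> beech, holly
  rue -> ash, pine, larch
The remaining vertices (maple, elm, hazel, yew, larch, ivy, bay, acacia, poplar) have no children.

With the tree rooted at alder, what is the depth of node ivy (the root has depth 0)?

2

Climbing from ivy to the root: ivy – holly – alder. That's 2 steps.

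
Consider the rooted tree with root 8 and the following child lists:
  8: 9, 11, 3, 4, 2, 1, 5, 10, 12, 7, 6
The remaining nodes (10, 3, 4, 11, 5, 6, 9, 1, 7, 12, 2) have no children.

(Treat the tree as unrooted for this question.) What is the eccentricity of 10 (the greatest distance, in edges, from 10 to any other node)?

A farthest node from 10 is 12 (1, 11, 9, 3, 4, 7, 2, 5, 6 also at distance 2).
The path 10-8-12 has 2 edges.

2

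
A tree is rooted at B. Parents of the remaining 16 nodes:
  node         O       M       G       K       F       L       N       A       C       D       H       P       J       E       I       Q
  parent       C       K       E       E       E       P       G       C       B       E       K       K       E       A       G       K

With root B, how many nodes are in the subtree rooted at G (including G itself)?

The subtree rooted at G contains: G, N, I — 3 nodes.

3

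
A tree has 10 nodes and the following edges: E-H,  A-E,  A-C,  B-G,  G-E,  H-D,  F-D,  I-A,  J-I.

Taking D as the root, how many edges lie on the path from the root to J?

5

D–H–E–A–I–J — 5 edges.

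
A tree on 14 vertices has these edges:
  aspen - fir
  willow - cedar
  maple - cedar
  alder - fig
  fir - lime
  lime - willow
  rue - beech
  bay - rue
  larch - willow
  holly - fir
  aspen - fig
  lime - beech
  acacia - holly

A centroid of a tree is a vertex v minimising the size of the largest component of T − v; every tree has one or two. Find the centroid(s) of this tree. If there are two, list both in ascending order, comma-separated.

Removing lime splits the tree into components of sizes 6, 4, 3; the largest is 6 ≤ ⌊14/2⌋ = 7.
Every other node leaves some component of size > 7, so the centroid is unique.

lime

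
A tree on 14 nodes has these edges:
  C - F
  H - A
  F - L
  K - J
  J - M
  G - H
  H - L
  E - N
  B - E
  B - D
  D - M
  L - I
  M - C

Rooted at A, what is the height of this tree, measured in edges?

The longest root-to-leaf path is A-H-L-F-C-M-D-B-E-N (9 edges).

9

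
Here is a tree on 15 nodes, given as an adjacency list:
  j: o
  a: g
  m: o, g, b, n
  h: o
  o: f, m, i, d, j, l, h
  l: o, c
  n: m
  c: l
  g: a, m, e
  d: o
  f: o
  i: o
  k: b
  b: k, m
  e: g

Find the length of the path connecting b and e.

The path is b – m – g – e, which has 3 edges.

3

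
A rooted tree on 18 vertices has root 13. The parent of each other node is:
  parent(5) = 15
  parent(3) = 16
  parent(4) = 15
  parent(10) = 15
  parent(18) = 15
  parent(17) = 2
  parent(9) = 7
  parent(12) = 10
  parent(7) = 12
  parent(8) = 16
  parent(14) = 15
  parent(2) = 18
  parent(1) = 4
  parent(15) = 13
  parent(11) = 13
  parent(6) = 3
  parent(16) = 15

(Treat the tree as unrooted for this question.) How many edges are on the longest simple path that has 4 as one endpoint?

5

The node farthest from 4 is 9, via 4–15–10–12–7–9 — 5 edges.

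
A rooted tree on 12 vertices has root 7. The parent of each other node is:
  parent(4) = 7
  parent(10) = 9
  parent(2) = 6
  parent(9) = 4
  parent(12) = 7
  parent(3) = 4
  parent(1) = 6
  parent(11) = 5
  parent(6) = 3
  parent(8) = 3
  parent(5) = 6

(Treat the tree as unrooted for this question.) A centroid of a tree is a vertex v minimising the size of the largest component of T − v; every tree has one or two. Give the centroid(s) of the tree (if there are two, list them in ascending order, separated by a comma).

3

Delete 3: the remaining components have sizes 5, 5, 1. Max 5 ≤ 6, so 3 is a centroid.
No neighbour of 3 does as well, so 3 is the unique centroid.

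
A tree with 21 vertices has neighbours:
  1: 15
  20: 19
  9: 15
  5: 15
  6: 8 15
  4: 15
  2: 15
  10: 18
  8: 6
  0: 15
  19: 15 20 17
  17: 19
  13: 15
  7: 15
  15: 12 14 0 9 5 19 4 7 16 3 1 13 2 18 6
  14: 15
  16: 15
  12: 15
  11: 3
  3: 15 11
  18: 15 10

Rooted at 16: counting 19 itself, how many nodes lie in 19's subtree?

3

The subtree rooted at 19 contains: 19, 17, 20 — 3 nodes.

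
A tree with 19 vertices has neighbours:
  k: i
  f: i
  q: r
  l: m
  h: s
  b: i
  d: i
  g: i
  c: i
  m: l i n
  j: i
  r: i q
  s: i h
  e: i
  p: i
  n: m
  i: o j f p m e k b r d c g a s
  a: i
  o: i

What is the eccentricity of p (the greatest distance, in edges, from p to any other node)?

A farthest node from p is h (l, n, q also at distance 3).
The path p–i–s–h has 3 edges.

3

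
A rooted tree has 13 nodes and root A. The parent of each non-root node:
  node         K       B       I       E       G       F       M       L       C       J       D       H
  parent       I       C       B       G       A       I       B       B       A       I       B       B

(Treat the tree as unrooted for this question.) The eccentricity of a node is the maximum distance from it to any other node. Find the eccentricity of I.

The node farthest from I is E, via I-B-C-A-G-E — 5 edges.

5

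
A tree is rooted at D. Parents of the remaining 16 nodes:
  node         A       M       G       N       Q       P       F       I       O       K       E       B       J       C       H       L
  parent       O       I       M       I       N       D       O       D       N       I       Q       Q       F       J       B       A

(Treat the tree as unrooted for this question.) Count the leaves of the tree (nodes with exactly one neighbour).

7

Degree-1 nodes: C, E, G, H, K, L, P — 7 of them.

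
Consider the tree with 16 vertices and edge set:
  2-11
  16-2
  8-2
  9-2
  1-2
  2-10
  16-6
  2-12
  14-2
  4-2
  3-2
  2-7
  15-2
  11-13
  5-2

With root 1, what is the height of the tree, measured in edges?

3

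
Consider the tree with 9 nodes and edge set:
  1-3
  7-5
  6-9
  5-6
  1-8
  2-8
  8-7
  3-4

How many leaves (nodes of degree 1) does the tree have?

Degree-1 nodes: 2, 4, 9 — 3 of them.

3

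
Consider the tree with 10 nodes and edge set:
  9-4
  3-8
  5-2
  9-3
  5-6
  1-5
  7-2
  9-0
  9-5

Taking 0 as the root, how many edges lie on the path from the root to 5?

2

0 → 9 → 5 — 2 edges.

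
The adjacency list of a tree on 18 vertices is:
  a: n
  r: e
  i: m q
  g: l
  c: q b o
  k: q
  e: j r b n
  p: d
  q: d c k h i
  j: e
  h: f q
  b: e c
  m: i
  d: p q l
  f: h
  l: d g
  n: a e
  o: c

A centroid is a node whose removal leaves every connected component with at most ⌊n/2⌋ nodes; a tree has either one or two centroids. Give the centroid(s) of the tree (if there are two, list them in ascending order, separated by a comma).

Delete q: the remaining components have sizes 8, 4, 2, 2, 1. Max 8 ≤ 9, so q is a centroid.
No neighbour of q does as well, so q is the unique centroid.

q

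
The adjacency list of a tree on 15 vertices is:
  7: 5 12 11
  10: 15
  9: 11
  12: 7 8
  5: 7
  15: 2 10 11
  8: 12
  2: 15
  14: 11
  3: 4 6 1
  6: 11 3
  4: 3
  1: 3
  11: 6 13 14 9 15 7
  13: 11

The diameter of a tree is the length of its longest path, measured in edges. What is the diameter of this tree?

6

A longest path is 4 – 3 – 6 – 11 – 7 – 12 – 8, with 6 edges.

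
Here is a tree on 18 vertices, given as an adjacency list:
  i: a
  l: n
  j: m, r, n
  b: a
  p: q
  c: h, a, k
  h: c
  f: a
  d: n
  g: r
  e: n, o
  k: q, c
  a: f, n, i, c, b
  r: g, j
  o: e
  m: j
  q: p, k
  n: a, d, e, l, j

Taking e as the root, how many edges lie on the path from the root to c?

3

Path from e to c: e – n – a – c, which has 3 edges.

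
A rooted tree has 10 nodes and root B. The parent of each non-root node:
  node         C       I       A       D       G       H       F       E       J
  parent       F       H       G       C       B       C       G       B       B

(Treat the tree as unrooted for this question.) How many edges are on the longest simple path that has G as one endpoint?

4

The node farthest from G is I, via G-F-C-H-I — 4 edges.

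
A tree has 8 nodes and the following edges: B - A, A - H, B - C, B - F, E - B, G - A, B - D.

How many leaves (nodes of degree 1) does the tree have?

The leaves are C, D, E, F, G, H.
That is 6 leaves.

6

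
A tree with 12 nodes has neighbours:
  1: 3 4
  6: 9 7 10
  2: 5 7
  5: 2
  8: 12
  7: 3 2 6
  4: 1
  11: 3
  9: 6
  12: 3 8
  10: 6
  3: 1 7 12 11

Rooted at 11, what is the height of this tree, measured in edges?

4

A deepest node is 10, reached by 11 → 3 → 7 → 6 → 10.
That path has 4 edges, so the height is 4.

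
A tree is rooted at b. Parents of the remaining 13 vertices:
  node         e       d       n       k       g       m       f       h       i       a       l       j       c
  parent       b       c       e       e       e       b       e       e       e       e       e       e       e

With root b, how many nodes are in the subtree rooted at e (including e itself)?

12

The subtree rooted at e contains: e, c, k, a, g, h, l, n, f, i, j, d — 12 nodes.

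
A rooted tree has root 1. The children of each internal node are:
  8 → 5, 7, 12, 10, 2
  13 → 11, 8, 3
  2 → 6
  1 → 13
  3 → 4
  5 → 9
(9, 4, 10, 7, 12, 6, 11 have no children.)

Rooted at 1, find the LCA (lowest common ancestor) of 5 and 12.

8

Ancestors of 5 (toward the root): 5, 8, 13, 1.
Ancestors of 12: 12, 8, 13, 1.
The deepest node appearing in both lists is 8.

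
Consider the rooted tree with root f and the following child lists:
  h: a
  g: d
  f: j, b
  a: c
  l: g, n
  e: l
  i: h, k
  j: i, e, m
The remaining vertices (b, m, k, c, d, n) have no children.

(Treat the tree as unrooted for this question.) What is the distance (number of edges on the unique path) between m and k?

m - j - i - k: 3 edges.

3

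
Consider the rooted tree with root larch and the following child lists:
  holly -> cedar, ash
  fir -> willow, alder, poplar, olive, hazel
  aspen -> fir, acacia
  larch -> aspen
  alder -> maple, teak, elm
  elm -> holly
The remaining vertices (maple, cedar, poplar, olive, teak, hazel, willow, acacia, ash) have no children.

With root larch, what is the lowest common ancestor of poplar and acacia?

poplar's ancestor chain is poplar, fir, aspen, larch and acacia's is acacia, aspen, larch; they first meet at aspen.

aspen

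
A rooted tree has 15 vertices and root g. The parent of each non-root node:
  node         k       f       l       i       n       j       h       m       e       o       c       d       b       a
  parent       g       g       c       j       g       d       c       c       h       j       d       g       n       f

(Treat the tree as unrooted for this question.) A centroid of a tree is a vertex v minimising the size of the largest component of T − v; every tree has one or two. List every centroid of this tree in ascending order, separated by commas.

Removing d splits the tree into components of sizes 6, 5, 3; the largest is 6 ≤ ⌊15/2⌋ = 7.
No neighbour of d does as well, so d is the unique centroid.

d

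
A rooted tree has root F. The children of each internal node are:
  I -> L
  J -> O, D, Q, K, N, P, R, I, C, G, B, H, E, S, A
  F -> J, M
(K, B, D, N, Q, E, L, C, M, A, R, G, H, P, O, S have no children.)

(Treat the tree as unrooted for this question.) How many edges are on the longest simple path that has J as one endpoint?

2

The node farthest from J is M (L also at distance 2), via J – F – M — 2 edges.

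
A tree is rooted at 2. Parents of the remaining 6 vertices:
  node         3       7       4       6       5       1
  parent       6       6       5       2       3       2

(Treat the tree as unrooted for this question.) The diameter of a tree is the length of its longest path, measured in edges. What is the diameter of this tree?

5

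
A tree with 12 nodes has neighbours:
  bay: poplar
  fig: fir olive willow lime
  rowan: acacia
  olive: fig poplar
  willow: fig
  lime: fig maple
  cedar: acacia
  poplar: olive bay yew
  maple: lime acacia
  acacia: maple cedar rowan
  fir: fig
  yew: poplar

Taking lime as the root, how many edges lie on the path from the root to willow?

2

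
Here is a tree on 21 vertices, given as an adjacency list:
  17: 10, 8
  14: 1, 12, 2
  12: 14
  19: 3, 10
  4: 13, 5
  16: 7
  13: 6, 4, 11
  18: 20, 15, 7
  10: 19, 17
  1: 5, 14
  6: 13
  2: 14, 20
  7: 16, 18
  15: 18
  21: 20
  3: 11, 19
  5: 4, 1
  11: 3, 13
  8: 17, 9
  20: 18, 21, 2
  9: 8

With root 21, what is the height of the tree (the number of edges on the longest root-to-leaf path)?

A deepest node is 9, reached by 21 → 20 → 2 → 14 → 1 → 5 → 4 → 13 → 11 → 3 → 19 → 10 → 17 → 8 → 9.
That path has 14 edges, so the height is 14.

14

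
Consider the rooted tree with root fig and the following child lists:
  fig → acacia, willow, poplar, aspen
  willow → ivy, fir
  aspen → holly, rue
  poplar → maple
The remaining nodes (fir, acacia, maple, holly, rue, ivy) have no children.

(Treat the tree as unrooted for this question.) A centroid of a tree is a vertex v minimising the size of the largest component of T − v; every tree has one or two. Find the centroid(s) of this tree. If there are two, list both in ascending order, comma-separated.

fig

Removing fig splits the tree into components of sizes 3, 3, 2, 1; the largest is 3 ≤ ⌊10/2⌋ = 5.
No neighbour of fig does as well, so fig is the unique centroid.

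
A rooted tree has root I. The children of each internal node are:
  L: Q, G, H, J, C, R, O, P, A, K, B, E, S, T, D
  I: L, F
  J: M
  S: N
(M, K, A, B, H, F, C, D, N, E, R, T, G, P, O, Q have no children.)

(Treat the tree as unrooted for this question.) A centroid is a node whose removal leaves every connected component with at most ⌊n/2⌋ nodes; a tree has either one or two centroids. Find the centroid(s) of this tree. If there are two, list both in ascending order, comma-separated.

L

Delete L: the remaining components have sizes 2, 2, 2, 1, 1, 1, 1, 1, 1, 1, 1, 1, 1, 1, 1, 1. Max 2 ≤ 10, so L is a centroid.
Every other node leaves some component of size > 10, so the centroid is unique.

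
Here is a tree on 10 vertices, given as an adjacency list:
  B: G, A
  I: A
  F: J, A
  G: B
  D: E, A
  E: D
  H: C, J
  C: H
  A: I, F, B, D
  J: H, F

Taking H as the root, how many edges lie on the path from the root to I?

4

Climbing from I to the root: I–A–F–J–H. That's 4 steps.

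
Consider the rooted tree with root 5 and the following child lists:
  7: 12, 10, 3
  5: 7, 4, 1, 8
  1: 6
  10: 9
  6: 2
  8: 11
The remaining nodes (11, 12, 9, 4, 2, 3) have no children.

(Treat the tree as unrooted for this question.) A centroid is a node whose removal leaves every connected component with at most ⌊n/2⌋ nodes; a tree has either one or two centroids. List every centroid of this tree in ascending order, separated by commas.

Delete 5: the remaining components have sizes 5, 3, 2, 1. Max 5 ≤ 6, so 5 is a centroid.
No neighbour of 5 does as well, so 5 is the unique centroid.

5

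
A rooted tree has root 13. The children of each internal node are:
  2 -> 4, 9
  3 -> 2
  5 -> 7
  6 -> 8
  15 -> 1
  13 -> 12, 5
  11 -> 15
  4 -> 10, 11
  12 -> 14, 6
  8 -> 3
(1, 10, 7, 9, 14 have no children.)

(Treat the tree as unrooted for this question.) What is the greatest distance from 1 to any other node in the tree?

11

The node farthest from 1 is 7, via 1-15-11-4-2-3-8-6-12-13-5-7 — 11 edges.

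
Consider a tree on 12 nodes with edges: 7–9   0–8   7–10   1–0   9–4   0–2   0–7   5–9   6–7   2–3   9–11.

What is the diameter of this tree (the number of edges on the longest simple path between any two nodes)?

5

A longest path is 3 - 2 - 0 - 7 - 9 - 4, with 5 edges.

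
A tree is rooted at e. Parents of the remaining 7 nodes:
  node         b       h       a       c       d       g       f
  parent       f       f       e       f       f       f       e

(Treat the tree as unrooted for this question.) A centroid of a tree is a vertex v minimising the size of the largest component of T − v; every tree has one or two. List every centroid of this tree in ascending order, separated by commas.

Delete f: the remaining components have sizes 2, 1, 1, 1, 1, 1. Max 2 ≤ 4, so f is a centroid.
No neighbour of f does as well, so f is the unique centroid.

f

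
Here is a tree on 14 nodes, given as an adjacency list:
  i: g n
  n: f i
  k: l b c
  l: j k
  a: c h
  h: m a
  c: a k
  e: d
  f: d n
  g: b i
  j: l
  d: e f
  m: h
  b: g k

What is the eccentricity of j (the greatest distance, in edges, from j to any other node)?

9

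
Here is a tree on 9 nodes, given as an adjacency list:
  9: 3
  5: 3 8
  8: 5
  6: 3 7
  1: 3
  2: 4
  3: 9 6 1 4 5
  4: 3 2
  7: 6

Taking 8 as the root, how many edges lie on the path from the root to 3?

2

8–5–3 — 2 edges.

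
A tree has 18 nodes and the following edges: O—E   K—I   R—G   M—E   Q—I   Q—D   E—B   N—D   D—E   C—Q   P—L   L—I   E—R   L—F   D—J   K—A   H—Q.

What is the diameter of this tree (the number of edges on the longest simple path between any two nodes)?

7

BFS from G reaches A last, at distance 7; BFS from A confirms no node is farther.
Path: G - R - E - D - Q - I - K - A.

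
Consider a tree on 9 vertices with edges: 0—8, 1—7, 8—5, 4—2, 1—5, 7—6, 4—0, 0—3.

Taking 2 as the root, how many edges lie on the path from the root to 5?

Climbing from 5 to the root: 5 → 8 → 0 → 4 → 2. That's 4 steps.

4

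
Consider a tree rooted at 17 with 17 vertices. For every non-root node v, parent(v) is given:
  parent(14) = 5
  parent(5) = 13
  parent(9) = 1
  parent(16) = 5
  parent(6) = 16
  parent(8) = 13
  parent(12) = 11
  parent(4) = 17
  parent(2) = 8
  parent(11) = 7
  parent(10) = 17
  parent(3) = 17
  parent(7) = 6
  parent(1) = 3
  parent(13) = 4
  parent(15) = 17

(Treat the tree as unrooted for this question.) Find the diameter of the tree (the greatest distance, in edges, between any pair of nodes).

11

BFS from 12 reaches 9 last, at distance 11; BFS from 9 confirms no node is farther.
Path: 12-11-7-6-16-5-13-4-17-3-1-9.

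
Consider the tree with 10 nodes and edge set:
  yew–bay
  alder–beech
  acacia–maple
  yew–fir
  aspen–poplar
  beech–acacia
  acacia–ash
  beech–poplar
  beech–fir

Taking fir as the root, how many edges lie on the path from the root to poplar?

2

Path from fir to poplar: fir → beech → poplar, which has 2 edges.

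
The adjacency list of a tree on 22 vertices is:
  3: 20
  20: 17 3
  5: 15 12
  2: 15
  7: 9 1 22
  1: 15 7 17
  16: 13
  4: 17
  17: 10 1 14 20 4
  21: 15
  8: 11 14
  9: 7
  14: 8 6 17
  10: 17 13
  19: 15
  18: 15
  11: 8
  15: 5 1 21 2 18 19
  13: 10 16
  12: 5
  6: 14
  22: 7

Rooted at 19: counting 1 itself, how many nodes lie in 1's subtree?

The subtree rooted at 1 contains: 1, 17, 7, 10, 14, 4, 20, 9, 22, 13, 8, 6, 3, 16, 11 — 15 nodes.

15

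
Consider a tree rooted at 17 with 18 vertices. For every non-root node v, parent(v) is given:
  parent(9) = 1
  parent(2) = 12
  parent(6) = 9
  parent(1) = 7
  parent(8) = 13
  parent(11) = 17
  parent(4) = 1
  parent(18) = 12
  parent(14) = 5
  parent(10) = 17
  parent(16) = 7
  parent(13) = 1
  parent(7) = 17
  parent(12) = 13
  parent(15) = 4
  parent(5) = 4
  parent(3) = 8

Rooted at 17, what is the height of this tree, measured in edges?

5

A deepest node is 3, reached by 17 → 7 → 1 → 13 → 8 → 3.
That path has 5 edges, so the height is 5.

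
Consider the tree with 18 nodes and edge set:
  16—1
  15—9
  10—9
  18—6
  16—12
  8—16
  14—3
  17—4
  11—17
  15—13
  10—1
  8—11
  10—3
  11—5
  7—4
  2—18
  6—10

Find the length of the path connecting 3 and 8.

4

3–10–1–16–8: 4 edges.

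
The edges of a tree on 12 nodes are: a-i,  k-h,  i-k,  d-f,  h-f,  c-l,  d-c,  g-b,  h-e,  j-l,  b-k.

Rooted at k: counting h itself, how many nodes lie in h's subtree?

Descendants of h (including itself): h, e, f, d, c, l, j. That's 7.

7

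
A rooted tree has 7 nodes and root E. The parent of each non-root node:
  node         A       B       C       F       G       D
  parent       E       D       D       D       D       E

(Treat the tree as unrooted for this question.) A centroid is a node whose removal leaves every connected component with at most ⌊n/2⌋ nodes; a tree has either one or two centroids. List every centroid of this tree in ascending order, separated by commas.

Delete D: the remaining components have sizes 2, 1, 1, 1, 1. Max 2 ≤ 3, so D is a centroid.
Every other node leaves some component of size > 3, so the centroid is unique.

D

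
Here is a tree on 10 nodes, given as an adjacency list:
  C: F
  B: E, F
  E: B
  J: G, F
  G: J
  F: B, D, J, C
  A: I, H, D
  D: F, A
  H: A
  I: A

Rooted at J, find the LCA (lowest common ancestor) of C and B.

F

Path C→root: C F J; path B→root: B F J.
First common node: F.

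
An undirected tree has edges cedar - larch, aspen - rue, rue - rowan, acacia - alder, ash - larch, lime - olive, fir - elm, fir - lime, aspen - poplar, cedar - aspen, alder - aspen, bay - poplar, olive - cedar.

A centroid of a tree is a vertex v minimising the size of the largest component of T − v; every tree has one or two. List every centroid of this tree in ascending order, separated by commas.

aspen, cedar

If cedar is removed the pieces have sizes 7, 4, 2, all ≤ ⌊14/2⌋ = 7.
aspen is adjacent to cedar and is also a centroid (the largest component after removing it is likewise 7).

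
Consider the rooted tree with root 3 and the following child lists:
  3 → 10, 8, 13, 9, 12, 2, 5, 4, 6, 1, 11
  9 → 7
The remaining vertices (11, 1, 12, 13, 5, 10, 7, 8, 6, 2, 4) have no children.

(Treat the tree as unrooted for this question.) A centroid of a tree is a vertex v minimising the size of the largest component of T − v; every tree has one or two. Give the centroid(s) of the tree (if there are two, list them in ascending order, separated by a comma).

Delete 3: the remaining components have sizes 2, 1, 1, 1, 1, 1, 1, 1, 1, 1, 1. Max 2 ≤ 6, so 3 is a centroid.
Every other node leaves some component of size > 6, so the centroid is unique.

3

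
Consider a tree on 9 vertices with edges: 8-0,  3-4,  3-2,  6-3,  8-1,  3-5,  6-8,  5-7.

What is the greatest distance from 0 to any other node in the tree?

A farthest node from 0 is 7.
The path 0-8-6-3-5-7 has 5 edges.

5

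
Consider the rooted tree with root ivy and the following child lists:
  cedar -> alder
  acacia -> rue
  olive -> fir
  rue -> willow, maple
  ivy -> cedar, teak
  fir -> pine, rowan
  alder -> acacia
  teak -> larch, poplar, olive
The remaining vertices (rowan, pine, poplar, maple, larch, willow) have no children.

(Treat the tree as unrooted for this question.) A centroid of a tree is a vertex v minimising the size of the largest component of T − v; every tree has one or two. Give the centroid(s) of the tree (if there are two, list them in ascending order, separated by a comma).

Delete ivy: the remaining components have sizes 7, 6. Max 7 ≤ 7, so ivy is a centroid.
Its neighbour teak also leaves a largest component of size 7, so both are centroids.

ivy, teak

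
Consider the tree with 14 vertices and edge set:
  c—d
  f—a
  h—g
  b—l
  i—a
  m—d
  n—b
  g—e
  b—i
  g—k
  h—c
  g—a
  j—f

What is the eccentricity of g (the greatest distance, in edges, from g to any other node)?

4

A farthest node from g is l (n, m also at distance 4).
The path g–a–i–b–l has 4 edges.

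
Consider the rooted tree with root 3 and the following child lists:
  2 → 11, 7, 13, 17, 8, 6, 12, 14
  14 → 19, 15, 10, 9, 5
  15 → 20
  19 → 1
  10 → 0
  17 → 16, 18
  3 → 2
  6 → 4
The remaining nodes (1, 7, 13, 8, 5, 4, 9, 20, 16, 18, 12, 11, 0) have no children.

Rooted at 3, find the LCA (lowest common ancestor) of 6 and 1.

Path 6→root: 6 2 3; path 1→root: 1 19 14 2 3.
First common node: 2.

2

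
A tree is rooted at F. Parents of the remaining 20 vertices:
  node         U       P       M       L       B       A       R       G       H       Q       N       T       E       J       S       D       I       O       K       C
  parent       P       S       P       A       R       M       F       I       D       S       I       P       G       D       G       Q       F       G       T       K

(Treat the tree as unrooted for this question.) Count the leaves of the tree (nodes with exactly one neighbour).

The leaves are B, C, E, H, J, L, N, O, U.
That is 9 leaves.

9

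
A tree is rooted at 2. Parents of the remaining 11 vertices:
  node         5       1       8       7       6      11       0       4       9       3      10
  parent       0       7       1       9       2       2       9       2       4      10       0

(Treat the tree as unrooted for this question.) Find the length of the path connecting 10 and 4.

3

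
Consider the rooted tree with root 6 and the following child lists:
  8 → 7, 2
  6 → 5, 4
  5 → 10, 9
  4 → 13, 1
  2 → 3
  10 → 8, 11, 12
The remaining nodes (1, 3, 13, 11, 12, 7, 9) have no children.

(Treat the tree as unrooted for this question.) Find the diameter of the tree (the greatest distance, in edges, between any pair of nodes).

7

Starting from 3, a farthest node is 1 at distance 7.
One longest path: 3 - 2 - 8 - 10 - 5 - 6 - 4 - 1.
So the diameter is 7.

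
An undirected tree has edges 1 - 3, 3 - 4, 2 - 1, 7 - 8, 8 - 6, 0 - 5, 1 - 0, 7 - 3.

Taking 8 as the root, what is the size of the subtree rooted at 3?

6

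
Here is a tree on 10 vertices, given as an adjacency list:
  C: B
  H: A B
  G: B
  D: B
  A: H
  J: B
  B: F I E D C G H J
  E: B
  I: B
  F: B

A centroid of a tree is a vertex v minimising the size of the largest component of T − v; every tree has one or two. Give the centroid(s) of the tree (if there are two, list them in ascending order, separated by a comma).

If B is removed the pieces have sizes 2, 1, 1, 1, 1, 1, 1, 1, all ≤ ⌊10/2⌋ = 5.
No neighbour of B does as well, so B is the unique centroid.

B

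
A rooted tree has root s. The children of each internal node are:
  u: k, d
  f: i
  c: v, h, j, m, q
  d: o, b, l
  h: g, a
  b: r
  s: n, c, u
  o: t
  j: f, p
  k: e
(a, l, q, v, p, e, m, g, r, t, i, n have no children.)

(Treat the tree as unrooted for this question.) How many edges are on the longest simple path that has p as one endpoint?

Distances from p peak at 7, attained at r (t also at distance 7).
p – j – c – s – u – d – b – r

7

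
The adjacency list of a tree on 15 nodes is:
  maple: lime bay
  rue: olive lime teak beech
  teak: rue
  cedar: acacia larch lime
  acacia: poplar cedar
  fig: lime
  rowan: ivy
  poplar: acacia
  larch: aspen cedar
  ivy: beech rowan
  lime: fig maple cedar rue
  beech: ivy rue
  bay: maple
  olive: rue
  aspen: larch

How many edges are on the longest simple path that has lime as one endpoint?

4

Distances from lime peak at 4, attained at rowan.
lime-rue-beech-ivy-rowan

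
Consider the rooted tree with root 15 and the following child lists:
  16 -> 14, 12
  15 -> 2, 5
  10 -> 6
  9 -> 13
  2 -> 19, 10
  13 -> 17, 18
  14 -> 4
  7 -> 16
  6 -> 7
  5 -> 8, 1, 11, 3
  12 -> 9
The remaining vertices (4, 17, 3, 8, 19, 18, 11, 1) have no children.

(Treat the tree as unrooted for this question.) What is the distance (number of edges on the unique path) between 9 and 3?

9

Walking from 9: 9 - 12 - 16 - 7 - 6 - 10 - 2 - 15 - 5 - 3. Length 9.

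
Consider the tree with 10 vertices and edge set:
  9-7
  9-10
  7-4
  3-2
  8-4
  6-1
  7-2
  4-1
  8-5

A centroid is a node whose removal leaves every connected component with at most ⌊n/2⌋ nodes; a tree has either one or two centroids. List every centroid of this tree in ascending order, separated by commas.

4, 7

Removing 7 splits the tree into components of sizes 5, 2, 2; the largest is 5 ≤ ⌊10/2⌋ = 5.
4 is adjacent to 7 and is also a centroid (the largest component after removing it is likewise 5).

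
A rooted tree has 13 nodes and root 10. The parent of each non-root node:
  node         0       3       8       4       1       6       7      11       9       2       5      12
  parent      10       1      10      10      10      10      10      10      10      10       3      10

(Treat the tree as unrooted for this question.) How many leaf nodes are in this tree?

Degree-1 nodes: 0, 2, 4, 5, 6, 7, 8, 9, 11, 12 — 10 of them.

10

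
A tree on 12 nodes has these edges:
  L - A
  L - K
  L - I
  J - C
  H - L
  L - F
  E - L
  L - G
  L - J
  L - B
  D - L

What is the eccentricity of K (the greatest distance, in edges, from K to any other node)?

The node farthest from K is C, via K–L–J–C — 3 edges.

3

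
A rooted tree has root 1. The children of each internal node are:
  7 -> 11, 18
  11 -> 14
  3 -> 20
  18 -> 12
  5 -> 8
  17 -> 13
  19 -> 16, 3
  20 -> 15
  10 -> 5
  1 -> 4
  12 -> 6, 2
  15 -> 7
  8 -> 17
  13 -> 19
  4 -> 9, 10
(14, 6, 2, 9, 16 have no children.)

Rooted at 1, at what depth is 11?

12

Climbing from 11 to the root: 11 – 7 – 15 – 20 – 3 – 19 – 13 – 17 – 8 – 5 – 10 – 4 – 1. That's 12 steps.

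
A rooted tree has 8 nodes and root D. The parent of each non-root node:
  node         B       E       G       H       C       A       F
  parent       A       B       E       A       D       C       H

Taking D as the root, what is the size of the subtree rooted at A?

6

Descendants of A (including itself): A, H, B, F, E, G. That's 6.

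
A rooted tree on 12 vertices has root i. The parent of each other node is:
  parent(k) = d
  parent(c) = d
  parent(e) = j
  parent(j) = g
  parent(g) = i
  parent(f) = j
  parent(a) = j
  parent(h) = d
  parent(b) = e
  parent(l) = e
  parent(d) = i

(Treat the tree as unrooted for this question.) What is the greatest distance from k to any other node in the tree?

The node farthest from k is l (b also at distance 6), via k–d–i–g–j–e–l — 6 edges.

6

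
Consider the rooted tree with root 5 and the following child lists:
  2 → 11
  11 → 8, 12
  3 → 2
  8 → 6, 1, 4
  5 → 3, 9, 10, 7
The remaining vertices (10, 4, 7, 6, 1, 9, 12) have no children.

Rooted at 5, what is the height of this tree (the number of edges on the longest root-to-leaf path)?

The longest root-to-leaf path is 5 – 3 – 2 – 11 – 8 – 1 (5 edges).

5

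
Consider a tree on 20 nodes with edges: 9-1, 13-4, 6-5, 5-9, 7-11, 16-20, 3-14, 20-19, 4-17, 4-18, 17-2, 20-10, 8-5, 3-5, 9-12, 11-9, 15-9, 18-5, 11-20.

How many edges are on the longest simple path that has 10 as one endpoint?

8

The node farthest from 10 is 2, via 10 – 20 – 11 – 9 – 5 – 18 – 4 – 17 – 2 — 8 edges.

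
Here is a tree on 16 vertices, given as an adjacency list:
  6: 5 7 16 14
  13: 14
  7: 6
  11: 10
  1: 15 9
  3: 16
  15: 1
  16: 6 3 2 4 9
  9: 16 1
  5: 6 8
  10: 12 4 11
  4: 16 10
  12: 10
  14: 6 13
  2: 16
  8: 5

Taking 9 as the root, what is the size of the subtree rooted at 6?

6

Descendants of 6 (including itself): 6, 14, 7, 5, 13, 8. That's 6.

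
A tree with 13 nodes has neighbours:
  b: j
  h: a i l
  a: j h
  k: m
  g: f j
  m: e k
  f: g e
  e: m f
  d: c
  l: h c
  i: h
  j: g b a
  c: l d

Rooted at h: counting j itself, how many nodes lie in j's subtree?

The subtree rooted at j contains: j, b, g, f, e, m, k — 7 nodes.

7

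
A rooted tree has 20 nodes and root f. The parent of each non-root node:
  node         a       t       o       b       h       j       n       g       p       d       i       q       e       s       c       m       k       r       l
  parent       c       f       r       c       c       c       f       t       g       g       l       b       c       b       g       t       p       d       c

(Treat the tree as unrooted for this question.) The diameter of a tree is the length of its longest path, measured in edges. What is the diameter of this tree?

BFS from i reaches o last, at distance 6; BFS from o confirms no node is farther.
Path: i-l-c-g-d-r-o.

6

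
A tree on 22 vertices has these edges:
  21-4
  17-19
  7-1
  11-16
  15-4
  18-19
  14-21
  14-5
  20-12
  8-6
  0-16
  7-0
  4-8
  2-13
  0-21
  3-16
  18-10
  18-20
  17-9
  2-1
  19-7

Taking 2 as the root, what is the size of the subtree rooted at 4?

4

Descendants of 4 (including itself): 4, 15, 8, 6. That's 4.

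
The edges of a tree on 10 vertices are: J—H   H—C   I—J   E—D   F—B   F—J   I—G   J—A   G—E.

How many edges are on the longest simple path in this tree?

6

A longest path is D-E-G-I-J-H-C, with 6 edges.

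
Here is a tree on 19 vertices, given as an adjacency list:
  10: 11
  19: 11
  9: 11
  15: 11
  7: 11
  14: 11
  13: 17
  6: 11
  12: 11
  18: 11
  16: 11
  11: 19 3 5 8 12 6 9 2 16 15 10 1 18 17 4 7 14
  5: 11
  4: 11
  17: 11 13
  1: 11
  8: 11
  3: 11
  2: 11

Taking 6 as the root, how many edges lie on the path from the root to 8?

6 – 11 – 8 — 2 edges.

2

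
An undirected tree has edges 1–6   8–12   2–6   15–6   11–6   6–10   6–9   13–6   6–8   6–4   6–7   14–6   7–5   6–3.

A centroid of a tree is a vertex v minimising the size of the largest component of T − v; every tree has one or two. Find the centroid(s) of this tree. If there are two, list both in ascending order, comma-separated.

6

Delete 6: the remaining components have sizes 2, 2, 1, 1, 1, 1, 1, 1, 1, 1, 1, 1. Max 2 ≤ 7, so 6 is a centroid.
Every other node leaves some component of size > 7, so the centroid is unique.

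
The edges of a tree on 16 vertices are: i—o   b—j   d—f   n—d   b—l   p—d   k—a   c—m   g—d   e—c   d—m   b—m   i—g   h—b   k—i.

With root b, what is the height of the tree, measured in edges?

The longest root-to-leaf path is b → m → d → g → i → k → a (6 edges).

6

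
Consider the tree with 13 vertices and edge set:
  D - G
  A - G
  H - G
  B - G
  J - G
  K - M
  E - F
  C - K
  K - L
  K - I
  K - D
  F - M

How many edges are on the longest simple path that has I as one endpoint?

A farthest node from I is H (B, A, J, E also at distance 4).
The path I – K – D – G – H has 4 edges.

4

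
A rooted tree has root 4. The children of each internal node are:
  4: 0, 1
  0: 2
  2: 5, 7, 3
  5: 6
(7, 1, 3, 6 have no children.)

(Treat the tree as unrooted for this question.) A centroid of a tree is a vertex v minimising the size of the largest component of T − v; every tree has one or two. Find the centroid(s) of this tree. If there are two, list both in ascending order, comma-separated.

Removing 2 splits the tree into components of sizes 3, 2, 1, 1; the largest is 3 ≤ ⌊8/2⌋ = 4.
Every other node leaves some component of size > 4, so the centroid is unique.

2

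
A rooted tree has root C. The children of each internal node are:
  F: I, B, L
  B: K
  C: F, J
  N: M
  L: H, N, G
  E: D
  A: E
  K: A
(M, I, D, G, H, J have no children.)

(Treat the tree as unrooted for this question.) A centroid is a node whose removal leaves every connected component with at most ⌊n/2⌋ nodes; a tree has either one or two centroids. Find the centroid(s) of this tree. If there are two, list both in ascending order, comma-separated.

Delete F: the remaining components have sizes 5, 5, 2, 1. Max 5 ≤ 7, so F is a centroid.
Every other node leaves some component of size > 7, so the centroid is unique.

F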